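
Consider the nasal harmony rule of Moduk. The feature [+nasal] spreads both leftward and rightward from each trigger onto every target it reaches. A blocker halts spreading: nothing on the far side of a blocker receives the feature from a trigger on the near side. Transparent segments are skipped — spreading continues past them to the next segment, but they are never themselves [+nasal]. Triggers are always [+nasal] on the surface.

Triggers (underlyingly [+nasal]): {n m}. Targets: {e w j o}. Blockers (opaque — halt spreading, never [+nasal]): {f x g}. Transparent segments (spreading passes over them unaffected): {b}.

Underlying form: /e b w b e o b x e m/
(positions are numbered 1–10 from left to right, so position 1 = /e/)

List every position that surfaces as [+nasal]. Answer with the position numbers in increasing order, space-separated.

From /m/ at 10 rightward: word edge.
From /m/ at 10 leftward: 9 /e/ → [+nasal]; 8 /x/ blocks.
Targets with no active source: positions 1 3 5 6 stay [-nasal].

9 10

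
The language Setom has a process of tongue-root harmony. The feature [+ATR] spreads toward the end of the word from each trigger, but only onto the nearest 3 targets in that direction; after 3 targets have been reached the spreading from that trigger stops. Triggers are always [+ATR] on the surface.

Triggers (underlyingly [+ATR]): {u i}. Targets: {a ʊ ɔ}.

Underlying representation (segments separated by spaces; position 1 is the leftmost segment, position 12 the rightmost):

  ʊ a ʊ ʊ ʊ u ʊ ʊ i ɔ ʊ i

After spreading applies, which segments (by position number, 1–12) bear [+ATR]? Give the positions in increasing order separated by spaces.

6 7 8 9 10 11 12

From /u/ at 6 rightward: 7 /ʊ/ → [+ATR]; 8 /ʊ/ → [+ATR]; 9 /i/ is itself a trigger — this domain ends here.
From /i/ at 9 rightward: 10 /ɔ/ → [+ATR]; 11 /ʊ/ → [+ATR]; 12 /i/ is itself a trigger — this domain ends here.
From /i/ at 12 rightward: word edge.
Targets with no active source: positions 1 2 3 4 5 stay [-ATR].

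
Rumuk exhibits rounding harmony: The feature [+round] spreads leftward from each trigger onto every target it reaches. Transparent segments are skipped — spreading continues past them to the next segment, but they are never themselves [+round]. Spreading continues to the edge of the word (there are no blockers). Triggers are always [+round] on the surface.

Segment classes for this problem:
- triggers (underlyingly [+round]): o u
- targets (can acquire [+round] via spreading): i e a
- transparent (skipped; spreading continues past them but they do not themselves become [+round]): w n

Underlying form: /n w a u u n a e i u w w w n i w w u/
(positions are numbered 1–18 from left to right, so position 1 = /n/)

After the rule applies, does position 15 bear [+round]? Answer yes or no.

yes

From /u/ at 4 leftward: 3 /a/ → [+round]; 2 /w/ transparent; 1 /n/ transparent; word edge.
From /u/ at 5 leftward: 4 /u/ is itself a trigger — this domain ends here.
From /u/ at 10 leftward: 9 /i/ → [+round]; 8 /e/ → [+round]; 7 /a/ → [+round]; 6 /n/ transparent; 5 /u/ is itself a trigger — this domain ends here.
From /u/ at 18 leftward: 17 /w/ transparent; 16 /w/ transparent; 15 /i/ → [+round]; 14 /n/ transparent; 13 /w/ transparent; 12 /w/ transparent; 11 /w/ transparent; 10 /u/ is itself a trigger — this domain ends here.
[+round] positions on the surface: 3 4 5 7 8 9 10 15 18.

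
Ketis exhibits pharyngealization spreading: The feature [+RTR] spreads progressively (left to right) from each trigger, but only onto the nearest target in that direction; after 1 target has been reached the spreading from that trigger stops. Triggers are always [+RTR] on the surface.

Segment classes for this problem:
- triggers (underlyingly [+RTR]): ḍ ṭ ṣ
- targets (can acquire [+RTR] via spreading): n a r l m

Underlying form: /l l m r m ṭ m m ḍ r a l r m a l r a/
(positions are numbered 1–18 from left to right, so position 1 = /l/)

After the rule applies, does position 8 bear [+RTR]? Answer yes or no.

no

From /ṭ/ at 6 rightward: 7 /m/ → [+RTR]; bound reached.
From /ḍ/ at 9 rightward: 10 /r/ → [+RTR]; bound reached.
Targets with no active source: positions 1 2 3 4 5 8 11 12 13 14 15 16 17 18 stay [-emphatic].
[+RTR] positions on the surface: 6 7 9 10.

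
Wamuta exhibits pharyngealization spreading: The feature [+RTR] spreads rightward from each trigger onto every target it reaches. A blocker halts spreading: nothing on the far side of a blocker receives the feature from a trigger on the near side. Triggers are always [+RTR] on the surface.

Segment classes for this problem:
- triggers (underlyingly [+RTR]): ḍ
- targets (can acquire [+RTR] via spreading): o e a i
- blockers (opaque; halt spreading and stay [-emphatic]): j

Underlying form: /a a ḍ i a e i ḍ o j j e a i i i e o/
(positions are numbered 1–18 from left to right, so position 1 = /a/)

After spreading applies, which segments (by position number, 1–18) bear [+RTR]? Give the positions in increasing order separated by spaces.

From /ḍ/ at 3 rightward: 4 /i/ → [+RTR]; 5 /a/ → [+RTR]; 6 /e/ → [+RTR]; 7 /i/ → [+RTR]; 8 /ḍ/ is itself a trigger — this domain ends here.
From /ḍ/ at 8 rightward: 9 /o/ → [+RTR]; 10 /j/ blocks.
Targets with no active source: positions 1 2 12 13 14 15 16 17 18 stay [-emphatic].

3 4 5 6 7 8 9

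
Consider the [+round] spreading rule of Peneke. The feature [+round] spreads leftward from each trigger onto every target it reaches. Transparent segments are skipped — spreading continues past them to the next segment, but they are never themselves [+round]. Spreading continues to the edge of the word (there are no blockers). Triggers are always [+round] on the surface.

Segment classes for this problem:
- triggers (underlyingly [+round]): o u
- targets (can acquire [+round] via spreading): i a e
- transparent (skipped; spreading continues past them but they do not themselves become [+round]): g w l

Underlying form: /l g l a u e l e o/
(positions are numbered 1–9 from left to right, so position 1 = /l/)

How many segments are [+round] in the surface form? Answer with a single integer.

From /u/ at 5 leftward: 4 /a/ → [+round]; 3 /l/ transparent; 2 /g/ transparent; 1 /l/ transparent; word edge.
From /o/ at 9 leftward: 8 /e/ → [+round]; 7 /l/ transparent; 6 /e/ → [+round]; 5 /u/ is itself a trigger — this domain ends here.
[+round] positions on the surface: 4 5 6 8 9.

5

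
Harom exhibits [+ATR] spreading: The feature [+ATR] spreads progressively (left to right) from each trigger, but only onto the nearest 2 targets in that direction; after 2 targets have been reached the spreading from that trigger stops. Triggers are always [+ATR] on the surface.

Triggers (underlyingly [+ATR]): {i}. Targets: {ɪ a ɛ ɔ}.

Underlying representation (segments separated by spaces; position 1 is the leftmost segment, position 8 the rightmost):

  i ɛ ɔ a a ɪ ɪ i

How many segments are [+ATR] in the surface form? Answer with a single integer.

From /i/ at 1 rightward: 2 /ɛ/ → [+ATR]; 3 /ɔ/ → [+ATR]; bound reached.
From /i/ at 8 rightward: word edge.
Targets with no active source: positions 4 5 6 7 stay [-ATR].
[+ATR] positions on the surface: 1 2 3 8.

4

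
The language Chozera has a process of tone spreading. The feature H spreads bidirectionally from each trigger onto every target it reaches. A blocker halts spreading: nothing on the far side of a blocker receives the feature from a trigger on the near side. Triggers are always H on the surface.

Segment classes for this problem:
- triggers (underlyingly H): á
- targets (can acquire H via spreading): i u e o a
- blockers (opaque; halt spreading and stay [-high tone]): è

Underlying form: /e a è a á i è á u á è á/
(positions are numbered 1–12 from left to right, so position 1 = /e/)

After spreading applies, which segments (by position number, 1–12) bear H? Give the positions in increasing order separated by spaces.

4 5 6 8 9 10 12

From /á/ at 5 rightward: 6 /i/ → H; 7 /è/ blocks.
From /á/ at 5 leftward: 4 /a/ → H; 3 /è/ blocks.
From /á/ at 8 rightward: 9 /u/ → H; 10 /á/ is itself a trigger — this domain ends here.
From /á/ at 8 leftward: 7 /è/ blocks.
From /á/ at 10 rightward: 11 /è/ blocks.
From /á/ at 10 leftward: 9 /u/ → H; 8 /á/ is itself a trigger — this domain ends here.
From /á/ at 12 rightward: word edge.
From /á/ at 12 leftward: 11 /è/ blocks.
Targets with no active source: positions 1 2 stay [-high tone].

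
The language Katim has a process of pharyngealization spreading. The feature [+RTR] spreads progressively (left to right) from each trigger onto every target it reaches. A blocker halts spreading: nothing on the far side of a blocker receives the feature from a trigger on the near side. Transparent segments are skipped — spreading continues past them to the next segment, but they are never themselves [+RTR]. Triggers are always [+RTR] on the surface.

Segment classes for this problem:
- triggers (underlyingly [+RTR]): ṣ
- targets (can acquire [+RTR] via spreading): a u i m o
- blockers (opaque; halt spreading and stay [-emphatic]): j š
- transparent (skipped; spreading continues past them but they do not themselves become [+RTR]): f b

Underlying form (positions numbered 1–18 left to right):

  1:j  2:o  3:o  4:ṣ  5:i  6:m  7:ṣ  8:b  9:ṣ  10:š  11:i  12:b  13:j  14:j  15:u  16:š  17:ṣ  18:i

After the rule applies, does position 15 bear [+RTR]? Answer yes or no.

From /ṣ/ at 4 rightward: 5 /i/ → [+RTR]; 6 /m/ → [+RTR]; 7 /ṣ/ is itself a trigger — this domain ends here.
From /ṣ/ at 7 rightward: 8 /b/ transparent; 9 /ṣ/ is itself a trigger — this domain ends here.
From /ṣ/ at 9 rightward: 10 /š/ blocks.
From /ṣ/ at 17 rightward: 18 /i/ → [+RTR]; word edge.
Targets with no active source: positions 2 3 11 15 stay [-emphatic].
[+RTR] positions on the surface: 4 5 6 7 9 17 18.

no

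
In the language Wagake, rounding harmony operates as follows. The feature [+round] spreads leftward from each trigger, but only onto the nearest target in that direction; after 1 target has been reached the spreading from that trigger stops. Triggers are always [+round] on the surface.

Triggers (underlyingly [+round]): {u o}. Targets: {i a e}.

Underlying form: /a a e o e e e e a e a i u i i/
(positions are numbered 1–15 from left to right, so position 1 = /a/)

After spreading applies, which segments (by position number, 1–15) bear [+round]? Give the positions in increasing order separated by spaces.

From /o/ at 4 leftward: 3 /e/ → [+round]; bound reached.
From /u/ at 13 leftward: 12 /i/ → [+round]; bound reached.
Targets with no active source: positions 1 2 5 6 7 8 9 10 11 14 15 stay [-round].

3 4 12 13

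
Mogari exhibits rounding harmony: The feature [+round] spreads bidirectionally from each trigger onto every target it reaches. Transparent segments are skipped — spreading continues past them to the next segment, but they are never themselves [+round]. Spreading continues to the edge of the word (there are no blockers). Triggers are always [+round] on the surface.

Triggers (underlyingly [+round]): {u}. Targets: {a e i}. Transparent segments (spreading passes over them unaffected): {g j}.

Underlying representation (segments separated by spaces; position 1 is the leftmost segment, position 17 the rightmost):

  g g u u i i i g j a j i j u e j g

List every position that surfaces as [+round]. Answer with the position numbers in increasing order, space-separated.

From /u/ at 3 rightward: 4 /u/ is itself a trigger — this domain ends here.
From /u/ at 3 leftward: 2 /g/ transparent; 1 /g/ transparent; word edge.
From /u/ at 4 rightward: 5 /i/ → [+round]; 6 /i/ → [+round]; 7 /i/ → [+round]; 8 /g/ transparent; 9 /j/ transparent; 10 /a/ → [+round]; 11 /j/ transparent; 12 /i/ → [+round]; 13 /j/ transparent; 14 /u/ is itself a trigger — this domain ends here.
From /u/ at 4 leftward: 3 /u/ is itself a trigger — this domain ends here.
From /u/ at 14 rightward: 15 /e/ → [+round]; 16 /j/ transparent; 17 /g/ transparent; word edge.
From /u/ at 14 leftward: 13 /j/ transparent; 12 /i/ → [+round]; 11 /j/ transparent; 10 /a/ → [+round]; 9 /j/ transparent; 8 /g/ transparent; 7 /i/ → [+round]; 6 /i/ → [+round]; 5 /i/ → [+round]; 4 /u/ is itself a trigger — this domain ends here.

3 4 5 6 7 10 12 14 15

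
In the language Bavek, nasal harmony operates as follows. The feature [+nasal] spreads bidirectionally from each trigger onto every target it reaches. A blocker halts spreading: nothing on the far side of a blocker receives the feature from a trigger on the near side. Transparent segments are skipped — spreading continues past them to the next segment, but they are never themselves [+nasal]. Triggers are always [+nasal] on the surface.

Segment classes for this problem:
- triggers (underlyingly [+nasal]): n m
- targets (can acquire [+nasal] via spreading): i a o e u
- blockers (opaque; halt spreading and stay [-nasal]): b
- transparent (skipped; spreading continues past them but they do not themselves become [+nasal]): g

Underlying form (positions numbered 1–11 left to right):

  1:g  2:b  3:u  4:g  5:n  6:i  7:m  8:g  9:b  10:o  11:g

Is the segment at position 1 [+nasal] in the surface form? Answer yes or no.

no

From /n/ at 5 rightward: 6 /i/ → [+nasal]; 7 /m/ is itself a trigger — this domain ends here.
From /n/ at 5 leftward: 4 /g/ transparent; 3 /u/ → [+nasal]; 2 /b/ blocks.
From /m/ at 7 rightward: 8 /g/ transparent; 9 /b/ blocks.
From /m/ at 7 leftward: 6 /i/ → [+nasal]; 5 /n/ is itself a trigger — this domain ends here.
Target with no active source: position 10 stays [-nasal].
[+nasal] positions on the surface: 3 5 6 7.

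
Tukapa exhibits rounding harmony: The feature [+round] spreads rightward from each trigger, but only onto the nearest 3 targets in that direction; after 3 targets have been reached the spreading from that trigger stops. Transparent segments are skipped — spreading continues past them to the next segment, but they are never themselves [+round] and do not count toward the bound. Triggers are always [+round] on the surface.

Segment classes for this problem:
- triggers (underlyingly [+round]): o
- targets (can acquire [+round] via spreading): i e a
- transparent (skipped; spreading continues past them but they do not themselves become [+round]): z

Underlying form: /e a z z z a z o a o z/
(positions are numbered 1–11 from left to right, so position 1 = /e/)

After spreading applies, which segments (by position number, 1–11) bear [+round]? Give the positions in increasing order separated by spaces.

From /o/ at 8 rightward: 9 /a/ → [+round]; 10 /o/ is itself a trigger — this domain ends here.
From /o/ at 10 rightward: 11 /z/ transparent; word edge.
Targets with no active source: positions 1 2 6 stay [-round].

8 9 10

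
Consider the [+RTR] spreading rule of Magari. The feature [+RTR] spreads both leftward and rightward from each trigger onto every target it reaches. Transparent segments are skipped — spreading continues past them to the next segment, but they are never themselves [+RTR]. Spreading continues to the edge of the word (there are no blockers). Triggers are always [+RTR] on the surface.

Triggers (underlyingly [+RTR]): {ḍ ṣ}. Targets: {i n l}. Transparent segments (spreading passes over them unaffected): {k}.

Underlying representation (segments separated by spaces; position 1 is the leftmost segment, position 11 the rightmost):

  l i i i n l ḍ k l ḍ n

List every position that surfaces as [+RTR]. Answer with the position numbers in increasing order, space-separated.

From /ḍ/ at 7 rightward: 8 /k/ transparent; 9 /l/ → [+RTR]; 10 /ḍ/ is itself a trigger — this domain ends here.
From /ḍ/ at 7 leftward: 6 /l/ → [+RTR]; 5 /n/ → [+RTR]; 4 /i/ → [+RTR]; 3 /i/ → [+RTR]; 2 /i/ → [+RTR]; 1 /l/ → [+RTR]; word edge.
From /ḍ/ at 10 rightward: 11 /n/ → [+RTR]; word edge.
From /ḍ/ at 10 leftward: 9 /l/ → [+RTR]; 8 /k/ transparent; 7 /ḍ/ is itself a trigger — this domain ends here.

1 2 3 4 5 6 7 9 10 11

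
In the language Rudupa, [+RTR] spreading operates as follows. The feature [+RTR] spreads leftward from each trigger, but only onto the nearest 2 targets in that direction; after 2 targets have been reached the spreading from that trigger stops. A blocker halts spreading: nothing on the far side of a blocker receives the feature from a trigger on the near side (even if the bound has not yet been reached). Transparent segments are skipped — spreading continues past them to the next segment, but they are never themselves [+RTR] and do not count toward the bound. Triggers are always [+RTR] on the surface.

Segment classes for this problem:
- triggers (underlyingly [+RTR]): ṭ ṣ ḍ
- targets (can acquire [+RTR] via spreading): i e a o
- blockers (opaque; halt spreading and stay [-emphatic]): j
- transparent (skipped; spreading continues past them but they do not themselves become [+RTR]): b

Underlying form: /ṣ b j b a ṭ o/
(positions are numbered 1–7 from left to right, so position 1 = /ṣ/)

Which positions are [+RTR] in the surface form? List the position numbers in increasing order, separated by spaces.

1 5 6

From /ṣ/ at 1 leftward: word edge.
From /ṭ/ at 6 leftward: 5 /a/ → [+RTR]; 4 /b/ transparent; 3 /j/ blocks.
Target with no active source: position 7 stays [-emphatic].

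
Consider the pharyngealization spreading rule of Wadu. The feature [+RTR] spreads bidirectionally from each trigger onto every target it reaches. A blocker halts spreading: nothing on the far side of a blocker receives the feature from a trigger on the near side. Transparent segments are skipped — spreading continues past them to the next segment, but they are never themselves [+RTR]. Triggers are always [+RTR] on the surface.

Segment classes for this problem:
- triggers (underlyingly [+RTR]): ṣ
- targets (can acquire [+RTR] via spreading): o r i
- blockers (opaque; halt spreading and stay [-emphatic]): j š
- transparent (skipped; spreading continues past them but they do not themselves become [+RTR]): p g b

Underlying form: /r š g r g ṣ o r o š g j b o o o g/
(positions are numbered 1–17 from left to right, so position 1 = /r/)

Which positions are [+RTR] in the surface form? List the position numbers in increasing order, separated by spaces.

4 6 7 8 9

From /ṣ/ at 6 rightward: 7 /o/ → [+RTR]; 8 /r/ → [+RTR]; 9 /o/ → [+RTR]; 10 /š/ blocks.
From /ṣ/ at 6 leftward: 5 /g/ transparent; 4 /r/ → [+RTR]; 3 /g/ transparent; 2 /š/ blocks.
Targets with no active source: positions 1 14 15 16 stay [-emphatic].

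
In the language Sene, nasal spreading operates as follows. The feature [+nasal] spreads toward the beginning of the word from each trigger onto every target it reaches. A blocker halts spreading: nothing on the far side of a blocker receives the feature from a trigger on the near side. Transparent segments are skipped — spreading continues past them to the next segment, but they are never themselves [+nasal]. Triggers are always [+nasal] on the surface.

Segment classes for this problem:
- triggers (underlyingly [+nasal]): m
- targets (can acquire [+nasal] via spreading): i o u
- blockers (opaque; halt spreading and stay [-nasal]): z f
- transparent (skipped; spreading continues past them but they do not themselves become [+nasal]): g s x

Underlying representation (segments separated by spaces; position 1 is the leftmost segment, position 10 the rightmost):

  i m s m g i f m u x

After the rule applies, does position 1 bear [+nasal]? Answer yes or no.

yes

From /m/ at 2 leftward: 1 /i/ → [+nasal]; word edge.
From /m/ at 4 leftward: 3 /s/ transparent; 2 /m/ is itself a trigger — this domain ends here.
From /m/ at 8 leftward: 7 /f/ blocks.
Targets with no active source: positions 6 9 stay [-nasal].
[+nasal] positions on the surface: 1 2 4 8.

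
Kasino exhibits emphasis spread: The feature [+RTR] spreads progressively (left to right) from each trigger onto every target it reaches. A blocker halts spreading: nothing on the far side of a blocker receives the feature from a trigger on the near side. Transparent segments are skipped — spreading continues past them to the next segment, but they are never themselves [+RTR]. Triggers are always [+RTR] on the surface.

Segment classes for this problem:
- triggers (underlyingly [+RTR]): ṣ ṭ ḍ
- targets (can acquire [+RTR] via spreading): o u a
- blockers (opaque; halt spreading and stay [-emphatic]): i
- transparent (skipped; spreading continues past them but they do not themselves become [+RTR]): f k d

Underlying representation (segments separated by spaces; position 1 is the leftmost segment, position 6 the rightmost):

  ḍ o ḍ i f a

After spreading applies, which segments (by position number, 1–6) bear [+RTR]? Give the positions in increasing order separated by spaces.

From /ḍ/ at 1 rightward: 2 /o/ → [+RTR]; 3 /ḍ/ is itself a trigger — this domain ends here.
From /ḍ/ at 3 rightward: 4 /i/ blocks.
Target with no active source: position 6 stays [-emphatic].

1 2 3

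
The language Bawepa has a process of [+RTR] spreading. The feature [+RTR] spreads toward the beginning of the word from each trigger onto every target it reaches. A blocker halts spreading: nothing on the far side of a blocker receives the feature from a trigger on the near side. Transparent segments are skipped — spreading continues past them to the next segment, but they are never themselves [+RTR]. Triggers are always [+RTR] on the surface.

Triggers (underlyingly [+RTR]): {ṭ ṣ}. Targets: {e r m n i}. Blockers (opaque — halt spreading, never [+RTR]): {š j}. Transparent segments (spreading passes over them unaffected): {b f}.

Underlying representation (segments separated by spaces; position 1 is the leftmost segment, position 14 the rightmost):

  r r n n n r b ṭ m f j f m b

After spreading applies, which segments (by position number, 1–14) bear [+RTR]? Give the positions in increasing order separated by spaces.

From /ṭ/ at 8 leftward: 7 /b/ transparent; 6 /r/ → [+RTR]; 5 /n/ → [+RTR]; 4 /n/ → [+RTR]; 3 /n/ → [+RTR]; 2 /r/ → [+RTR]; 1 /r/ → [+RTR]; word edge.
Targets with no active source: positions 9 13 stay [-emphatic].

1 2 3 4 5 6 8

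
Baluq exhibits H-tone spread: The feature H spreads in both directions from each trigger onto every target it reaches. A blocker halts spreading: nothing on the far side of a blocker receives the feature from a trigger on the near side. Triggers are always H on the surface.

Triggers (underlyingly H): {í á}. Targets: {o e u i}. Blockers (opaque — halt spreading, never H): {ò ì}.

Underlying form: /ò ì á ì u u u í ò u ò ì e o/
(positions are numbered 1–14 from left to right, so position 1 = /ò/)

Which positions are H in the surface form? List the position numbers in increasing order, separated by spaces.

3 5 6 7 8

From /á/ at 3 rightward: 4 /ì/ blocks.
From /á/ at 3 leftward: 2 /ì/ blocks.
From /í/ at 8 rightward: 9 /ò/ blocks.
From /í/ at 8 leftward: 7 /u/ → H; 6 /u/ → H; 5 /u/ → H; 4 /ì/ blocks.
Targets with no active source: positions 10 13 14 stay [-high tone].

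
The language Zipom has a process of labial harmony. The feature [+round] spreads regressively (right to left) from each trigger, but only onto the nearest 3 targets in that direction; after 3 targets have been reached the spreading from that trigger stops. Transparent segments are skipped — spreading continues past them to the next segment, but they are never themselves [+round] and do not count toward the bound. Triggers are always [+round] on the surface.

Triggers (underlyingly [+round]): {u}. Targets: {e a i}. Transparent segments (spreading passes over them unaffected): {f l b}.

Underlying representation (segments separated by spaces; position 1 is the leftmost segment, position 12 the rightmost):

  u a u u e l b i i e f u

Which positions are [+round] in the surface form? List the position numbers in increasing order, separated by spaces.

From /u/ at 1 leftward: word edge.
From /u/ at 3 leftward: 2 /a/ → [+round]; 1 /u/ is itself a trigger — this domain ends here.
From /u/ at 4 leftward: 3 /u/ is itself a trigger — this domain ends here.
From /u/ at 12 leftward: 11 /f/ transparent; 10 /e/ → [+round]; 9 /i/ → [+round]; 8 /i/ → [+round]; bound reached.
Target with no active source: position 5 stays [-round].

1 2 3 4 8 9 10 12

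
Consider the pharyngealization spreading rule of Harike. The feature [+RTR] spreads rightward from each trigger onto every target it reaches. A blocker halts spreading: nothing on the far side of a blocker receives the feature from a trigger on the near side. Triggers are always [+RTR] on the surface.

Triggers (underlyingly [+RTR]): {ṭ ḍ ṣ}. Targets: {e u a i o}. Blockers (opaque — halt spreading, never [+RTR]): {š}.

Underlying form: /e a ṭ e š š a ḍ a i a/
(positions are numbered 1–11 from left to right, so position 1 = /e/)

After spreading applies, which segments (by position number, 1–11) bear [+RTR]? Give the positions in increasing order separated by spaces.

From /ṭ/ at 3 rightward: 4 /e/ → [+RTR]; 5 /š/ blocks.
From /ḍ/ at 8 rightward: 9 /a/ → [+RTR]; 10 /i/ → [+RTR]; 11 /a/ → [+RTR]; word edge.
Targets with no active source: positions 1 2 7 stay [-emphatic].

3 4 8 9 10 11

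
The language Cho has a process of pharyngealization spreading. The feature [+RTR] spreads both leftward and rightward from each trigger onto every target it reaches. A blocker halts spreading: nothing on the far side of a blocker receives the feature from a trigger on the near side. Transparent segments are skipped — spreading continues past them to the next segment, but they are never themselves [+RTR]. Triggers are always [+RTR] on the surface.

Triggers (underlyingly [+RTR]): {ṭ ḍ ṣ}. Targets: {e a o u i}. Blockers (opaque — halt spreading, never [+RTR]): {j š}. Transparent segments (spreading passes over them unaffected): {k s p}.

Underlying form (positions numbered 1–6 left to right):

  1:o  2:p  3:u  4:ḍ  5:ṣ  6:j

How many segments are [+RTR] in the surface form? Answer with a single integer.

From /ḍ/ at 4 rightward: 5 /ṣ/ is itself a trigger — this domain ends here.
From /ḍ/ at 4 leftward: 3 /u/ → [+RTR]; 2 /p/ transparent; 1 /o/ → [+RTR]; word edge.
From /ṣ/ at 5 rightward: 6 /j/ blocks.
From /ṣ/ at 5 leftward: 4 /ḍ/ is itself a trigger — this domain ends here.
[+RTR] positions on the surface: 1 3 4 5.

4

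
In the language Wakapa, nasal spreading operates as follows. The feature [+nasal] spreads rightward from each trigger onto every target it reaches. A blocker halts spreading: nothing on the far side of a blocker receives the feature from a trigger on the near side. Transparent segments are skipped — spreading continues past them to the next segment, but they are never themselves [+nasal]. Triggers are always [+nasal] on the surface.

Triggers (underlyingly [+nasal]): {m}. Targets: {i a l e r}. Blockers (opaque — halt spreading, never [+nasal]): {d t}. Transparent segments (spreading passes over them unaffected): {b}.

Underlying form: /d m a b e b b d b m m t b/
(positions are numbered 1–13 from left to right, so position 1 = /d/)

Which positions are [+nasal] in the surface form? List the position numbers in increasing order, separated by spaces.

2 3 5 10 11

From /m/ at 2 rightward: 3 /a/ → [+nasal]; 4 /b/ transparent; 5 /e/ → [+nasal]; 6 /b/ transparent; 7 /b/ transparent; 8 /d/ blocks.
From /m/ at 10 rightward: 11 /m/ is itself a trigger — this domain ends here.
From /m/ at 11 rightward: 12 /t/ blocks.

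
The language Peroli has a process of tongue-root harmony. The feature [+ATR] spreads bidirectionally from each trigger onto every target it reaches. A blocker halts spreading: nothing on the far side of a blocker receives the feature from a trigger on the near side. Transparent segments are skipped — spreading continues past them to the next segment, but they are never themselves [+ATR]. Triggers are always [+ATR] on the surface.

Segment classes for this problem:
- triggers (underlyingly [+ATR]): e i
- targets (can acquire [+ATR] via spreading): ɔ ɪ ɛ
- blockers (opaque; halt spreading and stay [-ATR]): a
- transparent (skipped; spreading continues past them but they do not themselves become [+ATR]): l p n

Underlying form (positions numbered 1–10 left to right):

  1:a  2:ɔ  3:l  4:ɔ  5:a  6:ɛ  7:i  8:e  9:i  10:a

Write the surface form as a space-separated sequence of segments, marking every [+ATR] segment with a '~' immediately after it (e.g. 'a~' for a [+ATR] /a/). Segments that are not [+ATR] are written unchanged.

From /i/ at 7 rightward: 8 /e/ is itself a trigger — this domain ends here.
From /i/ at 7 leftward: 6 /ɛ/ → [+ATR]; 5 /a/ blocks.
From /e/ at 8 rightward: 9 /i/ is itself a trigger — this domain ends here.
From /e/ at 8 leftward: 7 /i/ is itself a trigger — this domain ends here.
From /i/ at 9 rightward: 10 /a/ blocks.
From /i/ at 9 leftward: 8 /e/ is itself a trigger — this domain ends here.
Targets with no active source: positions 2 4 stay [-ATR].
[+ATR] positions on the surface: 6 7 8 9.

a ɔ l ɔ a ɛ~ i~ e~ i~ a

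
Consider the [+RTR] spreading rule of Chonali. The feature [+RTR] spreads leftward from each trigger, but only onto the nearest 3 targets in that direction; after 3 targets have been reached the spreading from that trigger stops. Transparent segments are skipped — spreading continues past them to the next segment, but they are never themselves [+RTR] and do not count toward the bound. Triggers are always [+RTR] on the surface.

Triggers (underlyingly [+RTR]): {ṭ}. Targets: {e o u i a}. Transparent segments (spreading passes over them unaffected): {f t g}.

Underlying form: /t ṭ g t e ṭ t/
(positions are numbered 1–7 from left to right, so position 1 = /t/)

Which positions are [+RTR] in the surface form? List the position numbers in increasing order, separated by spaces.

From /ṭ/ at 2 leftward: 1 /t/ transparent; word edge.
From /ṭ/ at 6 leftward: 5 /e/ → [+RTR]; 4 /t/ transparent; 3 /g/ transparent; 2 /ṭ/ is itself a trigger — this domain ends here.

2 5 6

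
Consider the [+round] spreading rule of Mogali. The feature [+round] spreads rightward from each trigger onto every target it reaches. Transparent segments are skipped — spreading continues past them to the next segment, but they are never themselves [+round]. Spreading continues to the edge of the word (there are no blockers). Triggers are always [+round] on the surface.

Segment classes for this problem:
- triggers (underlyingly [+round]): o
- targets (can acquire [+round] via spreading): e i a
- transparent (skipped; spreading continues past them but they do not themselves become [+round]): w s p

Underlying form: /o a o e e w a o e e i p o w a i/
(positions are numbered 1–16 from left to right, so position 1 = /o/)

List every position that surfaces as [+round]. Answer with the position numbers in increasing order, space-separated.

From /o/ at 1 rightward: 2 /a/ → [+round]; 3 /o/ is itself a trigger — this domain ends here.
From /o/ at 3 rightward: 4 /e/ → [+round]; 5 /e/ → [+round]; 6 /w/ transparent; 7 /a/ → [+round]; 8 /o/ is itself a trigger — this domain ends here.
From /o/ at 8 rightward: 9 /e/ → [+round]; 10 /e/ → [+round]; 11 /i/ → [+round]; 12 /p/ transparent; 13 /o/ is itself a trigger — this domain ends here.
From /o/ at 13 rightward: 14 /w/ transparent; 15 /a/ → [+round]; 16 /i/ → [+round]; word edge.

1 2 3 4 5 7 8 9 10 11 13 15 16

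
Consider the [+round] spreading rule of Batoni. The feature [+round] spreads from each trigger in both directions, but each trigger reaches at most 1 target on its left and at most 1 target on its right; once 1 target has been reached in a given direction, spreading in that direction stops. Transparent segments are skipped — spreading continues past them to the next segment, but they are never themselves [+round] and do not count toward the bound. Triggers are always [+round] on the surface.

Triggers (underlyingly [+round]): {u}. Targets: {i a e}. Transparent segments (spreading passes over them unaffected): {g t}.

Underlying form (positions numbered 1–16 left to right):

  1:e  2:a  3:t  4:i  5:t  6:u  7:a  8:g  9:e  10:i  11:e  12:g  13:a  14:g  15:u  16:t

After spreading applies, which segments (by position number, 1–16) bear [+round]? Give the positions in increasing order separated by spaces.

From /u/ at 6 rightward: 7 /a/ → [+round]; bound reached.
From /u/ at 6 leftward: 5 /t/ transparent; 4 /i/ → [+round]; bound reached.
From /u/ at 15 rightward: 16 /t/ transparent; word edge.
From /u/ at 15 leftward: 14 /g/ transparent; 13 /a/ → [+round]; bound reached.
Targets with no active source: positions 1 2 9 10 11 stay [-round].

4 6 7 13 15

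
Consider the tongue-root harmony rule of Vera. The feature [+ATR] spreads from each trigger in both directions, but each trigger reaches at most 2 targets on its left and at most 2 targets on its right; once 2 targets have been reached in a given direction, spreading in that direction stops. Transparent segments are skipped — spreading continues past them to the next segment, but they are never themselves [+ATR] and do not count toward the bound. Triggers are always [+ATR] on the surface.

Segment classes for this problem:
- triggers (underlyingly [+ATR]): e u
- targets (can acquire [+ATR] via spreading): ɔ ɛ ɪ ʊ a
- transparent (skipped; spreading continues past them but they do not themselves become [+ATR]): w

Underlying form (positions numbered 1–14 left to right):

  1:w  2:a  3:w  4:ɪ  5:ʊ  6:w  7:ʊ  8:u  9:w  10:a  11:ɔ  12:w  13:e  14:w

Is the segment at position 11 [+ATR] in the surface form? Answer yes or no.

yes

From /u/ at 8 rightward: 9 /w/ transparent; 10 /a/ → [+ATR]; 11 /ɔ/ → [+ATR]; bound reached.
From /u/ at 8 leftward: 7 /ʊ/ → [+ATR]; 6 /w/ transparent; 5 /ʊ/ → [+ATR]; bound reached.
From /e/ at 13 rightward: 14 /w/ transparent; word edge.
From /e/ at 13 leftward: 12 /w/ transparent; 11 /ɔ/ → [+ATR]; 10 /a/ → [+ATR]; bound reached.
Targets with no active source: positions 2 4 stay [-ATR].
[+ATR] positions on the surface: 5 7 8 10 11 13.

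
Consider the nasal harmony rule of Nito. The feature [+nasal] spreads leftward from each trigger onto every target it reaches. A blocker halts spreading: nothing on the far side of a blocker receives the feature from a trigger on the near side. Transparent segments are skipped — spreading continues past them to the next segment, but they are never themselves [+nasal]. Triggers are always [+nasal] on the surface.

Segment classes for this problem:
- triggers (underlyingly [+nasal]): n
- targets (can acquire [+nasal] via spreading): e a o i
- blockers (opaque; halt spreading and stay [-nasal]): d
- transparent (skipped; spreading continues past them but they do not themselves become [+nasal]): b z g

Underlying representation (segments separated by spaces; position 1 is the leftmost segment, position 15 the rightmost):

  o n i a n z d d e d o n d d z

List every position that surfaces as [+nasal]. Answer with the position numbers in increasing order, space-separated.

1 2 3 4 5 11 12

From /n/ at 2 leftward: 1 /o/ → [+nasal]; word edge.
From /n/ at 5 leftward: 4 /a/ → [+nasal]; 3 /i/ → [+nasal]; 2 /n/ is itself a trigger — this domain ends here.
From /n/ at 12 leftward: 11 /o/ → [+nasal]; 10 /d/ blocks.
Target with no active source: position 9 stays [-nasal].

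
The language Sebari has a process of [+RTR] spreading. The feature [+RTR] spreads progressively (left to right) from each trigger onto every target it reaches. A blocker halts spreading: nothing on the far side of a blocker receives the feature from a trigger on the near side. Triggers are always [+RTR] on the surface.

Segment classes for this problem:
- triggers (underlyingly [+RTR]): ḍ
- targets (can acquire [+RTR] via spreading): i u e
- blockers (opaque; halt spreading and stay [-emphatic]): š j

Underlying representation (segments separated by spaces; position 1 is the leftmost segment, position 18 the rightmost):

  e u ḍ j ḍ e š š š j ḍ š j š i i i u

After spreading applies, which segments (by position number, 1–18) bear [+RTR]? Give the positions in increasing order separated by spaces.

From /ḍ/ at 3 rightward: 4 /j/ blocks.
From /ḍ/ at 5 rightward: 6 /e/ → [+RTR]; 7 /š/ blocks.
From /ḍ/ at 11 rightward: 12 /š/ blocks.
Targets with no active source: positions 1 2 15 16 17 18 stay [-emphatic].

3 5 6 11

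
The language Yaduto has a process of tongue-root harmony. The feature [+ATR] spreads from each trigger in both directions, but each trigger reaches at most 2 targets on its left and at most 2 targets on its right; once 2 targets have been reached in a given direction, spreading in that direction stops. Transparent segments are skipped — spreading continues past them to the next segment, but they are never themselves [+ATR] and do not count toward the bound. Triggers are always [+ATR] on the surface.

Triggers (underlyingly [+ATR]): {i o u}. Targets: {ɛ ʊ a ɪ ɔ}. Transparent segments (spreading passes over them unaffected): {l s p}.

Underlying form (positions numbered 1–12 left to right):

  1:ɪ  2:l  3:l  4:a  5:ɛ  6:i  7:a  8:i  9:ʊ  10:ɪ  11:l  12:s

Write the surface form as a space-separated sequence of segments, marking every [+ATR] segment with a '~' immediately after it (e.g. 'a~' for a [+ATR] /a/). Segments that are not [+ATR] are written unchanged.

ɪ l l a~ ɛ~ i~ a~ i~ ʊ~ ɪ~ l s

From /i/ at 6 rightward: 7 /a/ → [+ATR]; 8 /i/ is itself a trigger — this domain ends here.
From /i/ at 6 leftward: 5 /ɛ/ → [+ATR]; 4 /a/ → [+ATR]; bound reached.
From /i/ at 8 rightward: 9 /ʊ/ → [+ATR]; 10 /ɪ/ → [+ATR]; bound reached.
From /i/ at 8 leftward: 7 /a/ → [+ATR]; 6 /i/ is itself a trigger — this domain ends here.
Target with no active source: position 1 stays [-ATR].
[+ATR] positions on the surface: 4 5 6 7 8 9 10.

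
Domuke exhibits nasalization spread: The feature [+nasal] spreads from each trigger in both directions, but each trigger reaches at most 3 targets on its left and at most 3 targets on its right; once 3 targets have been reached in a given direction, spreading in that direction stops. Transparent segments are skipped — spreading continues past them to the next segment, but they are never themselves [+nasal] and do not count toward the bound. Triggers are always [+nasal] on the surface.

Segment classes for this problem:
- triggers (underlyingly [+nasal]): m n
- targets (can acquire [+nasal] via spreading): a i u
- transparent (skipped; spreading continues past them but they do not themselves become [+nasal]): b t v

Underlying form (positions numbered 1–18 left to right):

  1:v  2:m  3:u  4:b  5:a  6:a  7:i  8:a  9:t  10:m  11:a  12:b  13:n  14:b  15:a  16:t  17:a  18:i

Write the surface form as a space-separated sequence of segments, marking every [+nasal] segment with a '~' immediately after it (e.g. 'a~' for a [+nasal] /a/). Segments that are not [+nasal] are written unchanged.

v m~ u~ b a~ a~ i~ a~ t m~ a~ b n~ b a~ t a~ i~

From /m/ at 2 rightward: 3 /u/ → [+nasal]; 4 /b/ transparent; 5 /a/ → [+nasal]; 6 /a/ → [+nasal]; bound reached.
From /m/ at 2 leftward: 1 /v/ transparent; word edge.
From /m/ at 10 rightward: 11 /a/ → [+nasal]; 12 /b/ transparent; 13 /n/ is itself a trigger — this domain ends here.
From /m/ at 10 leftward: 9 /t/ transparent; 8 /a/ → [+nasal]; 7 /i/ → [+nasal]; 6 /a/ → [+nasal]; bound reached.
From /n/ at 13 rightward: 14 /b/ transparent; 15 /a/ → [+nasal]; 16 /t/ transparent; 17 /a/ → [+nasal]; 18 /i/ → [+nasal]; bound reached.
From /n/ at 13 leftward: 12 /b/ transparent; 11 /a/ → [+nasal]; 10 /m/ is itself a trigger — this domain ends here.
[+nasal] positions on the surface: 2 3 5 6 7 8 10 11 13 15 17 18.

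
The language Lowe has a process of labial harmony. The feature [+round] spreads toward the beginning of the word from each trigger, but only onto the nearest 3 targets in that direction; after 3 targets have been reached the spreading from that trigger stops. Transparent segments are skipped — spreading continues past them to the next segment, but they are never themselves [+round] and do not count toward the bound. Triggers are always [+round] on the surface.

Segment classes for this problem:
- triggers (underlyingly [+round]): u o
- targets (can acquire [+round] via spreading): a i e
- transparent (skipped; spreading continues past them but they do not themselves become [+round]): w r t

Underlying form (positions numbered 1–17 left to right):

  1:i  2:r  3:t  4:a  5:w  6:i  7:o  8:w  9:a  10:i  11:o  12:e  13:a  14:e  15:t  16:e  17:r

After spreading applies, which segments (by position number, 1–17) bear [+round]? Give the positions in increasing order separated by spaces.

1 4 6 7 9 10 11

From /o/ at 7 leftward: 6 /i/ → [+round]; 5 /w/ transparent; 4 /a/ → [+round]; 3 /t/ transparent; 2 /r/ transparent; 1 /i/ → [+round]; bound reached.
From /o/ at 11 leftward: 10 /i/ → [+round]; 9 /a/ → [+round]; 8 /w/ transparent; 7 /o/ is itself a trigger — this domain ends here.
Targets with no active source: positions 12 13 14 16 stay [-round].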